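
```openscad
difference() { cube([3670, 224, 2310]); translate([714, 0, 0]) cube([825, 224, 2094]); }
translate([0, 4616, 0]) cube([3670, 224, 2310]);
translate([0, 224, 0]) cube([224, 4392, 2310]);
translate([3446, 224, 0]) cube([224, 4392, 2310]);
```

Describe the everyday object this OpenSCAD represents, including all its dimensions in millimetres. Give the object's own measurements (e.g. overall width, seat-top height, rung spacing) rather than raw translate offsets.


A single room: four walls, each 2310 mm tall and 224 mm thick, enclosing an outside footprint 3670×4840 mm (x × y), no floor or roof. The front and back walls (−y and +y sides) run the full x-width; the side walls fit between their inner faces. A door opening 825 mm wide and 2094 mm tall is cut through the front wall from the floor up, its −x edge 714 mm from the wall's −x end.


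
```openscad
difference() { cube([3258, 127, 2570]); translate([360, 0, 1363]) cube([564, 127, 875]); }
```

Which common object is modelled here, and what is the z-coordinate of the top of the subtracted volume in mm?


A wall with a window opening. The window head height is 2238 mm.

A wall with a rectangular opening subtracted — a window. Sill at z = 1363, opening 875 mm tall, so the head is at 1363 + 875 = 2238 mm.


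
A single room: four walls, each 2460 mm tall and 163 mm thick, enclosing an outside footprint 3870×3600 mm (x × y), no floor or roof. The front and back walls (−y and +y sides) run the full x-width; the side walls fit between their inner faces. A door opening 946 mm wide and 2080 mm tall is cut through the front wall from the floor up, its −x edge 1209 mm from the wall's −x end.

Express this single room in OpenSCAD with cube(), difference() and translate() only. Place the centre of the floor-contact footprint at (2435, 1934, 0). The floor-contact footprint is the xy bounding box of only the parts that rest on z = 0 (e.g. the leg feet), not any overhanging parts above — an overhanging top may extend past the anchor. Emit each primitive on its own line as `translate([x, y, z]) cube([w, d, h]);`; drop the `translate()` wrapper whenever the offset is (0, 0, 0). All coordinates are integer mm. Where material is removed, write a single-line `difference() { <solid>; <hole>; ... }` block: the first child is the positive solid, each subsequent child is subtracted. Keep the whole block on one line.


difference() { translate([500, 134, 0]) cube([3870, 163, 2460]); translate([1709, 134, 0]) cube([946, 163, 2080]); }
translate([500, 3571, 0]) cube([3870, 163, 2460]);
translate([500, 297, 0]) cube([163, 3274, 2460]);
translate([4207, 297, 0]) cube([163, 3274, 2460]);


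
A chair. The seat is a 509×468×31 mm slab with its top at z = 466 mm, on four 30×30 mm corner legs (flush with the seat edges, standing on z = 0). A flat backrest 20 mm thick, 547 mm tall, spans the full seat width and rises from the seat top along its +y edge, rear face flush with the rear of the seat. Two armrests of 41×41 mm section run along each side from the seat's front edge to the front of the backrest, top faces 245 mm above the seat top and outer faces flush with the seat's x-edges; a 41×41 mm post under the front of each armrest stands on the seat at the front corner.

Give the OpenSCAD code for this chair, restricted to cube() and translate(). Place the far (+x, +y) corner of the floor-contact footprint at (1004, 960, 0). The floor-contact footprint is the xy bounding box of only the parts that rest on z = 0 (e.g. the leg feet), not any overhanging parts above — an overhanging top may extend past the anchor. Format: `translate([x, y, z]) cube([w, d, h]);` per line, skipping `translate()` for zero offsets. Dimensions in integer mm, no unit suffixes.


translate([495, 492, 435]) cube([509, 468, 31]);
translate([495, 492, 0]) cube([30, 30, 435]);
translate([974, 492, 0]) cube([30, 30, 435]);
translate([495, 930, 0]) cube([30, 30, 435]);
translate([974, 930, 0]) cube([30, 30, 435]);
translate([495, 940, 466]) cube([509, 20, 547]);
translate([495, 492, 670]) cube([41, 448, 41]);
translate([963, 492, 670]) cube([41, 448, 41]);
translate([495, 492, 466]) cube([41, 41, 204]);
translate([963, 492, 466]) cube([41, 41, 204]);


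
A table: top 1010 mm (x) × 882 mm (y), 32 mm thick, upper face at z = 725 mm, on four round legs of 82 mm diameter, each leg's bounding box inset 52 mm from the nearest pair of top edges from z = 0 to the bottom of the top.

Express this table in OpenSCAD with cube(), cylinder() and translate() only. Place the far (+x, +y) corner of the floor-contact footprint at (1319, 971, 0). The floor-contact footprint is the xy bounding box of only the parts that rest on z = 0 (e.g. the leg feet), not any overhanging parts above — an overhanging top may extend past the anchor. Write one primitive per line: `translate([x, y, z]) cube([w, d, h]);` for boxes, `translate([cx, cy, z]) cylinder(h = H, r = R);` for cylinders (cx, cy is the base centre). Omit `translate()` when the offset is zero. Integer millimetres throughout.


translate([361, 141, 693]) cube([1010, 882, 32]);
translate([454, 234, 0]) cylinder(h = 693, r = 41);
translate([1278, 234, 0]) cylinder(h = 693, r = 41);
translate([454, 930, 0]) cylinder(h = 693, r = 41);
translate([1278, 930, 0]) cylinder(h = 693, r = 41);


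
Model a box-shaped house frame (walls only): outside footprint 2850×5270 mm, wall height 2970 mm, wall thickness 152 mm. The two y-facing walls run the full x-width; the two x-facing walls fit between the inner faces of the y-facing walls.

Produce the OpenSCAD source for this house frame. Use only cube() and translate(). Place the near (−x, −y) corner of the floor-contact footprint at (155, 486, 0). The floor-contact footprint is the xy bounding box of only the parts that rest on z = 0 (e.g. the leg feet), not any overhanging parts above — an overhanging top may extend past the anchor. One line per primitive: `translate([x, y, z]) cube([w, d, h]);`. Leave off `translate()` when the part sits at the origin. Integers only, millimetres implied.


translate([155, 486, 0]) cube([2850, 152, 2970]);
translate([155, 5604, 0]) cube([2850, 152, 2970]);
translate([155, 638, 0]) cube([152, 4966, 2970]);
translate([2853, 638, 0]) cube([152, 4966, 2970]);


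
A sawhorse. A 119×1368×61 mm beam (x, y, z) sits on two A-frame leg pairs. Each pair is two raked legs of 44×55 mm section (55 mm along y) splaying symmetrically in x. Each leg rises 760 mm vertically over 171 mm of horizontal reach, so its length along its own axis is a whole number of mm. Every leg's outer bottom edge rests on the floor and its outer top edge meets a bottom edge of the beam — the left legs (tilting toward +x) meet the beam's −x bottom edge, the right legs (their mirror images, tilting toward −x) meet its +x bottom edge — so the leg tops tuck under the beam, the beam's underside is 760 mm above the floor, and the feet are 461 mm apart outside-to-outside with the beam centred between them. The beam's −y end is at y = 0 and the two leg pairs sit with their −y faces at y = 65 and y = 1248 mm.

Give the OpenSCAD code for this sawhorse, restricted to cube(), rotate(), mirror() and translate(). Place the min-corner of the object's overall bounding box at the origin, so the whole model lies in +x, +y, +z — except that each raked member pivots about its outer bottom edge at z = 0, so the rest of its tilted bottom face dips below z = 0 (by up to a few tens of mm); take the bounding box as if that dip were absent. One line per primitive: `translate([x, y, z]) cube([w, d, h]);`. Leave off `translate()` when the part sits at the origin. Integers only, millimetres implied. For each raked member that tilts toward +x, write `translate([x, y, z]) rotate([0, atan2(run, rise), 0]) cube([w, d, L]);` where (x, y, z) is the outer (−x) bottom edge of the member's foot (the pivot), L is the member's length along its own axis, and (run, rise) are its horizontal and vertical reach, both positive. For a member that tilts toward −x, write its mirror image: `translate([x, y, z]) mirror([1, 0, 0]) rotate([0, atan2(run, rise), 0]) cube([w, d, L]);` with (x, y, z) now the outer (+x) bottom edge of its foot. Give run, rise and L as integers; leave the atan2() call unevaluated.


translate([171, 0, 760]) cube([119, 1368, 61]);
translate([0, 65, 0]) rotate([0, atan2(171, 760), 0]) cube([44, 55, 779]);
translate([461, 65, 0]) mirror([1, 0, 0]) rotate([0, atan2(171, 760), 0]) cube([44, 55, 779]);
translate([0, 1248, 0]) rotate([0, atan2(171, 760), 0]) cube([44, 55, 779]);
translate([461, 1248, 0]) mirror([1, 0, 0]) rotate([0, atan2(171, 760), 0]) cube([44, 55, 779]);


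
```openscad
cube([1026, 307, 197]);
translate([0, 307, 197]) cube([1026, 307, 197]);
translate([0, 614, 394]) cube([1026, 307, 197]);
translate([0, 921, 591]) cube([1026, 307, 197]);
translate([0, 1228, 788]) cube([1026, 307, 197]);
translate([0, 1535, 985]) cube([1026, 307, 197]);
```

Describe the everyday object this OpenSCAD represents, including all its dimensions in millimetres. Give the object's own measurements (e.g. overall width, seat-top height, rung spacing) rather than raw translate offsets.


A straight staircase of 6 solid steps. Each step is 1026 mm wide (x), 307 mm deep (y, the going) and 197 mm tall (the rise). The first step rests on the floor; each subsequent step sits one going further in +y and one rise higher in +z, directly behind and above the previous step with no overlap.


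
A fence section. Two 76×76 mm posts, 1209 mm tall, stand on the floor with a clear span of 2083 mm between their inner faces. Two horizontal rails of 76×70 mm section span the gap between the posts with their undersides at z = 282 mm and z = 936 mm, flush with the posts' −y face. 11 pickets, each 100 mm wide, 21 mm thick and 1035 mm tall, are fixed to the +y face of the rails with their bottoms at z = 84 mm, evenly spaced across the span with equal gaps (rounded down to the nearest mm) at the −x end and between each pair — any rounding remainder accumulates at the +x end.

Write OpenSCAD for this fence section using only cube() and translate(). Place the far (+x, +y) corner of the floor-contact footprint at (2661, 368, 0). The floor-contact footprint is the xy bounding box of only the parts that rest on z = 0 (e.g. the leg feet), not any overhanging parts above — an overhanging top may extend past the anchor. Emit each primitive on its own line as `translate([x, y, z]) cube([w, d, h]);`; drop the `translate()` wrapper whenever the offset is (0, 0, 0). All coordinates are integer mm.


translate([426, 292, 0]) cube([76, 76, 1209]);
translate([2585, 292, 0]) cube([76, 76, 1209]);
translate([502, 292, 282]) cube([2083, 76, 70]);
translate([502, 292, 936]) cube([2083, 76, 70]);
translate([583, 368, 84]) cube([100, 21, 1035]);
translate([764, 368, 84]) cube([100, 21, 1035]);
translate([945, 368, 84]) cube([100, 21, 1035]);
translate([1126, 368, 84]) cube([100, 21, 1035]);
translate([1307, 368, 84]) cube([100, 21, 1035]);
translate([1488, 368, 84]) cube([100, 21, 1035]);
translate([1669, 368, 84]) cube([100, 21, 1035]);
translate([1850, 368, 84]) cube([100, 21, 1035]);
translate([2031, 368, 84]) cube([100, 21, 1035]);
translate([2212, 368, 84]) cube([100, 21, 1035]);
translate([2393, 368, 84]) cube([100, 21, 1035]);


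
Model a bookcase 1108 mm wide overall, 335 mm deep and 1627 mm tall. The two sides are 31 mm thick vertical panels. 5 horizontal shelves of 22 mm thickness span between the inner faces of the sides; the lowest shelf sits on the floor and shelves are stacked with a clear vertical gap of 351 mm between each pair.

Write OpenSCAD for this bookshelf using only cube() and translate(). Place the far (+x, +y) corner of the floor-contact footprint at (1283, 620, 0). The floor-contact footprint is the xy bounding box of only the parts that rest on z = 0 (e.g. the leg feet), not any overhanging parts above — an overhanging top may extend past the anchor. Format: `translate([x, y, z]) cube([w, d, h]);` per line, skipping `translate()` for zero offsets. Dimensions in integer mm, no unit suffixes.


translate([175, 285, 0]) cube([31, 335, 1627]);
translate([1252, 285, 0]) cube([31, 335, 1627]);
translate([206, 285, 0]) cube([1046, 335, 22]);
translate([206, 285, 373]) cube([1046, 335, 22]);
translate([206, 285, 746]) cube([1046, 335, 22]);
translate([206, 285, 1119]) cube([1046, 335, 22]);
translate([206, 285, 1492]) cube([1046, 335, 22]);


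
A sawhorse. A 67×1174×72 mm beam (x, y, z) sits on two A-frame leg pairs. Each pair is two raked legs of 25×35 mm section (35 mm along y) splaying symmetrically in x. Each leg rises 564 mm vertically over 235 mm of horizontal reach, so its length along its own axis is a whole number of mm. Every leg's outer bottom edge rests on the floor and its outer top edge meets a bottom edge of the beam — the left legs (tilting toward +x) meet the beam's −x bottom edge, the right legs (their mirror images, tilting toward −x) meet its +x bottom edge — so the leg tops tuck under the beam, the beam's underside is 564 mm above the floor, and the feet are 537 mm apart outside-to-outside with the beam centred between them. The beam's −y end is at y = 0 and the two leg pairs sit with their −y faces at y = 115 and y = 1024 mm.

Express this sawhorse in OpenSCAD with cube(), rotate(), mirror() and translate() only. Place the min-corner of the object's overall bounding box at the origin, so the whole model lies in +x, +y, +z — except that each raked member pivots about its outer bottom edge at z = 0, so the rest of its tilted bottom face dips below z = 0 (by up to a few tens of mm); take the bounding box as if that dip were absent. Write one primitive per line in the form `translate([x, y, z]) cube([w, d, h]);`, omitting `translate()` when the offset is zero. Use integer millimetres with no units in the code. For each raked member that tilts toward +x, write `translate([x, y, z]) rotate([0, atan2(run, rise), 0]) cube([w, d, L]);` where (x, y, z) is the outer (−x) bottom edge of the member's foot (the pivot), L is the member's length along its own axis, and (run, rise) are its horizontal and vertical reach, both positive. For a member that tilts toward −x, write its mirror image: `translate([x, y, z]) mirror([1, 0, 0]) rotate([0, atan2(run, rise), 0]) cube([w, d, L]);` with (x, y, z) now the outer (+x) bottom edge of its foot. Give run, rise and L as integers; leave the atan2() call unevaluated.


// leg length = √(235² + 564²) = 611
// right-leg outer foot x = 2·235 + 67 = 537
// beam min-corner = (235, 0, 564)
translate([235, 0, 564]) cube([67, 1174, 72]);
translate([0, 115, 0]) rotate([0, atan2(235, 564), 0]) cube([25, 35, 611]);
translate([537, 115, 0]) mirror([1, 0, 0]) rotate([0, atan2(235, 564), 0]) cube([25, 35, 611]);
translate([0, 1024, 0]) rotate([0, atan2(235, 564), 0]) cube([25, 35, 611]);
translate([537, 1024, 0]) mirror([1, 0, 0]) rotate([0, atan2(235, 564), 0]) cube([25, 35, 611]);


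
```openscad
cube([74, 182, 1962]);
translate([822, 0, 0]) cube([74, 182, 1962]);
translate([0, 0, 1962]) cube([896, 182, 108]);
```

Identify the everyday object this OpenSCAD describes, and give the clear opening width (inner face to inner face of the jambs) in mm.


A door frame. The clear opening width is 748 mm.

Two 1962 mm tall posts with a header on top — a door frame. The left jamb is 74 mm wide at x = 0; the right jamb starts at x = 822. The clear opening is 822 − 74 = 748 mm.


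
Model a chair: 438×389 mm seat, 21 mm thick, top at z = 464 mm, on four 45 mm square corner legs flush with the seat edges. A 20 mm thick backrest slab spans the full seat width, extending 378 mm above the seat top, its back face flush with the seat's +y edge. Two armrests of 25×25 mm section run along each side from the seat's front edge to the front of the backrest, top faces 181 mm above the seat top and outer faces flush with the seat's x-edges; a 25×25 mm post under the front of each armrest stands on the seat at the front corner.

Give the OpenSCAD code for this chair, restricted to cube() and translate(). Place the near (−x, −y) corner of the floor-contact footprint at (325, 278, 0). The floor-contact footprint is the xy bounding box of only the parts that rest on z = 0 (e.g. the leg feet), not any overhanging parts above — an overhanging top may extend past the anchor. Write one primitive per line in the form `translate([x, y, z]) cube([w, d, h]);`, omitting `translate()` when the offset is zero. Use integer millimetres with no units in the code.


translate([325, 278, 443]) cube([438, 389, 21]);
translate([325, 278, 0]) cube([45, 45, 443]);
translate([718, 278, 0]) cube([45, 45, 443]);
translate([325, 622, 0]) cube([45, 45, 443]);
translate([718, 622, 0]) cube([45, 45, 443]);
translate([325, 647, 464]) cube([438, 20, 378]);
translate([325, 278, 620]) cube([25, 369, 25]);
translate([738, 278, 620]) cube([25, 369, 25]);
translate([325, 278, 464]) cube([25, 25, 156]);
translate([738, 278, 464]) cube([25, 25, 156]);


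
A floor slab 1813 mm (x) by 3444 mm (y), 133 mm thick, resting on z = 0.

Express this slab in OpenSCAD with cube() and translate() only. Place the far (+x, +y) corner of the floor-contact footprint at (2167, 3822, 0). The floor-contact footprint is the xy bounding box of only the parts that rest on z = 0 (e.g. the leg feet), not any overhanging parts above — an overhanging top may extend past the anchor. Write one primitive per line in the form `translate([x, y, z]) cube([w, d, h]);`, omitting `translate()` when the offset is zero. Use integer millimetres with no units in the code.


translate([354, 378, 0]) cube([1813, 3444, 133]);


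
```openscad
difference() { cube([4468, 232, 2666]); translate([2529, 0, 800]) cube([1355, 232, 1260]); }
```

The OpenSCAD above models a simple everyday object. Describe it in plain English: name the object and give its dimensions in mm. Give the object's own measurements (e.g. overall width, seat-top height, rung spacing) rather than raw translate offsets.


A wall 4468 mm long (x), 232 mm thick (y), 2666 mm tall, with a rectangular window opening cut through it. The opening is 1355 mm wide and 1260 mm tall; its sill is at z = 800 mm and its near (−x) edge is 2529 mm from the wall's −x end. The opening passes through the full wall thickness.


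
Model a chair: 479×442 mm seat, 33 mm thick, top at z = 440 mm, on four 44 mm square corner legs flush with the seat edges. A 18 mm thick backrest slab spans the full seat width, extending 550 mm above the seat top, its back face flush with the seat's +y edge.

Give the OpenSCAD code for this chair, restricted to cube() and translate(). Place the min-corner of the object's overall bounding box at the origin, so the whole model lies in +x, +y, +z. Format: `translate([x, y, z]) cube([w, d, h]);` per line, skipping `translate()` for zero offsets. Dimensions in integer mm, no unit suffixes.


// leg_h = 440 - 33 = 407
translate([0, 0, 407]) cube([479, 442, 33]);
cube([44, 44, 407]);
translate([435, 0, 0]) cube([44, 44, 407]);
translate([0, 398, 0]) cube([44, 44, 407]);
translate([435, 398, 0]) cube([44, 44, 407]);
translate([0, 424, 440]) cube([479, 18, 550]);


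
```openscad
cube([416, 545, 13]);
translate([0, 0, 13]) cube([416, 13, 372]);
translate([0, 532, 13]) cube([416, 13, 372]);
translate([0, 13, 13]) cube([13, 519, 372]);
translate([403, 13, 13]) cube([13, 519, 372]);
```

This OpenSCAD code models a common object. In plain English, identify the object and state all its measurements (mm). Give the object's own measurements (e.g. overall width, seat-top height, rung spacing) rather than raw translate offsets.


An open-topped rectangular box: outside dimensions 416×545×385 mm, with a uniform wall and base thickness of 13 mm. The base is a full 416×545 slab on the floor; four walls sit on top of the base. The front and back walls (the −y and +y sides) span the full width; the two side walls fit between them.


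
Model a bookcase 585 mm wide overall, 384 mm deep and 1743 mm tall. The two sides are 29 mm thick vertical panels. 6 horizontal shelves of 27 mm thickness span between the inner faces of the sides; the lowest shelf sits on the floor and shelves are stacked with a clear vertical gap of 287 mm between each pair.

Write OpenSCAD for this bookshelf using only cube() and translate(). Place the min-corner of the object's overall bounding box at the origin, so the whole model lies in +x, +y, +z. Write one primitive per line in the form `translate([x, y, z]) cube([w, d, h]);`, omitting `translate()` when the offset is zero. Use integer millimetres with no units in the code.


cube([29, 384, 1743]);
translate([556, 0, 0]) cube([29, 384, 1743]);
translate([29, 0, 0]) cube([527, 384, 27]);
translate([29, 0, 314]) cube([527, 384, 27]);
translate([29, 0, 628]) cube([527, 384, 27]);
translate([29, 0, 942]) cube([527, 384, 27]);
translate([29, 0, 1256]) cube([527, 384, 27]);
translate([29, 0, 1570]) cube([527, 384, 27]);


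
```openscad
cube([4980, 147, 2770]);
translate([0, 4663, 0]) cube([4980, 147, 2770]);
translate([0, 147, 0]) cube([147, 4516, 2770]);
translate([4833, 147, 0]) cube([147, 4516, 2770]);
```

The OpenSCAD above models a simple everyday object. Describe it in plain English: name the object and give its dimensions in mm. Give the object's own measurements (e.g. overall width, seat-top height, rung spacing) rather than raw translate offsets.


The wall frame of a small rectangular building: four walls, each 2770 mm tall and 147 mm thick, enclosing a footprint 4980 mm (x) by 4810 mm (y) outside-to-outside, with no floor or roof. The front and back walls (the −y and +y sides) span the full width; the two side walls fit between them.


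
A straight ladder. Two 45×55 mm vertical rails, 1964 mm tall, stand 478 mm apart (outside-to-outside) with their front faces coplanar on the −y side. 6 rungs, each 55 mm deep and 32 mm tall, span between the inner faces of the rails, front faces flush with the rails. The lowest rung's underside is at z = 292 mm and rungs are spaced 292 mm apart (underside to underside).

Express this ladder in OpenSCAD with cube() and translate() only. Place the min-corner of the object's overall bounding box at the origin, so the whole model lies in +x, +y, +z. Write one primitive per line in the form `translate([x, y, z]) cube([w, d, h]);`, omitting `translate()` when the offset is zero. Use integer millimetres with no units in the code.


// rung span = 478 - 2*45 = 388
// rung[k] z = 292 + k*292
cube([45, 55, 1964]);
translate([433, 0, 0]) cube([45, 55, 1964]);
translate([45, 0, 292]) cube([388, 55, 32]);
translate([45, 0, 584]) cube([388, 55, 32]);
translate([45, 0, 876]) cube([388, 55, 32]);
translate([45, 0, 1168]) cube([388, 55, 32]);
translate([45, 0, 1460]) cube([388, 55, 32]);
translate([45, 0, 1752]) cube([388, 55, 32]);


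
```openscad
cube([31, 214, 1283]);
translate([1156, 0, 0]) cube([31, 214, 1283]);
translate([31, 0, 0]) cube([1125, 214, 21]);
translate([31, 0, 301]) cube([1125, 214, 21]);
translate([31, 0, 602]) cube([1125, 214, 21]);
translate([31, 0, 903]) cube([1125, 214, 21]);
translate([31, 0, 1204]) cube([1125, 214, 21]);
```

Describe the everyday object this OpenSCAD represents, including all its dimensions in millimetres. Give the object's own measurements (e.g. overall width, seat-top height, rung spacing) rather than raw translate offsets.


An open bookshelf. Two side panels, each 31 mm thick, 214 mm deep and 1283 mm tall, stand 1187 mm apart (outside-to-outside). Between them sit 5 shelves, each 21 mm thick and 214 mm deep, spanning the full gap between the sides. The bottom shelf rests on the floor (its underside at z = 0) and the clear gap between one shelf's top and the next shelf's underside is 280 mm.


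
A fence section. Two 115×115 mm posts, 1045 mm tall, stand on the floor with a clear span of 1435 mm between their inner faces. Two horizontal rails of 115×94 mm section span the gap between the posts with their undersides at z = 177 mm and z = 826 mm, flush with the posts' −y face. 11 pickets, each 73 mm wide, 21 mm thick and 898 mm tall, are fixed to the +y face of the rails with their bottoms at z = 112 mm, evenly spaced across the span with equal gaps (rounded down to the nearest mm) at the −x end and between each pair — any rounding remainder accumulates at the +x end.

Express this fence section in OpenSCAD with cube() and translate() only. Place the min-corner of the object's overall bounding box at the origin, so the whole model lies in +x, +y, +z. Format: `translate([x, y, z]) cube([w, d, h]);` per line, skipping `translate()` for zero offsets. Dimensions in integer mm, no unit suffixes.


cube([115, 115, 1045]);
translate([1550, 0, 0]) cube([115, 115, 1045]);
translate([115, 0, 177]) cube([1435, 115, 94]);
translate([115, 0, 826]) cube([1435, 115, 94]);
translate([167, 115, 112]) cube([73, 21, 898]);
translate([292, 115, 112]) cube([73, 21, 898]);
translate([417, 115, 112]) cube([73, 21, 898]);
translate([542, 115, 112]) cube([73, 21, 898]);
translate([667, 115, 112]) cube([73, 21, 898]);
translate([792, 115, 112]) cube([73, 21, 898]);
translate([917, 115, 112]) cube([73, 21, 898]);
translate([1042, 115, 112]) cube([73, 21, 898]);
translate([1167, 115, 112]) cube([73, 21, 898]);
translate([1292, 115, 112]) cube([73, 21, 898]);
translate([1417, 115, 112]) cube([73, 21, 898]);


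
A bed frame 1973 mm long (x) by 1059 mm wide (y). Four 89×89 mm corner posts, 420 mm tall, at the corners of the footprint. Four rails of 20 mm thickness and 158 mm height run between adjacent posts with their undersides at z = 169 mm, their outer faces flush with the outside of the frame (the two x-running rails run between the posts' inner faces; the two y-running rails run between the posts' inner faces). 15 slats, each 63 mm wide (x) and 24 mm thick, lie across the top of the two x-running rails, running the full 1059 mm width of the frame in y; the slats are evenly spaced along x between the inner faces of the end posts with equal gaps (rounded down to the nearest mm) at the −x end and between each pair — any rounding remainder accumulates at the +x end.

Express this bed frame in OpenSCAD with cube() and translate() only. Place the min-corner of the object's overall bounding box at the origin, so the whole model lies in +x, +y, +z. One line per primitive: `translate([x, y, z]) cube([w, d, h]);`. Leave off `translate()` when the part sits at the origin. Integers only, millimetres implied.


cube([89, 89, 420]);
translate([0, 970, 0]) cube([89, 89, 420]);
translate([1884, 0, 0]) cube([89, 89, 420]);
translate([1884, 970, 0]) cube([89, 89, 420]);
translate([89, 0, 169]) cube([1795, 20, 158]);
translate([89, 1039, 169]) cube([1795, 20, 158]);
translate([0, 89, 169]) cube([20, 881, 158]);
translate([1953, 89, 169]) cube([20, 881, 158]);
translate([142, 0, 327]) cube([63, 1059, 24]);
translate([258, 0, 327]) cube([63, 1059, 24]);
translate([374, 0, 327]) cube([63, 1059, 24]);
translate([490, 0, 327]) cube([63, 1059, 24]);
translate([606, 0, 327]) cube([63, 1059, 24]);
translate([722, 0, 327]) cube([63, 1059, 24]);
translate([838, 0, 327]) cube([63, 1059, 24]);
translate([954, 0, 327]) cube([63, 1059, 24]);
translate([1070, 0, 327]) cube([63, 1059, 24]);
translate([1186, 0, 327]) cube([63, 1059, 24]);
translate([1302, 0, 327]) cube([63, 1059, 24]);
translate([1418, 0, 327]) cube([63, 1059, 24]);
translate([1534, 0, 327]) cube([63, 1059, 24]);
translate([1650, 0, 327]) cube([63, 1059, 24]);
translate([1766, 0, 327]) cube([63, 1059, 24]);


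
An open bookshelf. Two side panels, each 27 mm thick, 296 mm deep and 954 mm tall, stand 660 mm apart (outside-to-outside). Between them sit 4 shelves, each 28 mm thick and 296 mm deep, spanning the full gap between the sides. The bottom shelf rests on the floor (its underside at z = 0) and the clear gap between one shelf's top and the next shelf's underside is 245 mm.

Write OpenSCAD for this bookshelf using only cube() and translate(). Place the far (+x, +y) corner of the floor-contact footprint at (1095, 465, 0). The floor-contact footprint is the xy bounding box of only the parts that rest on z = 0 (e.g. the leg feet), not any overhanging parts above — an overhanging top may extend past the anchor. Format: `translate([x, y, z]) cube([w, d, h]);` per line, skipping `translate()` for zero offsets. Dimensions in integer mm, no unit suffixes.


translate([435, 169, 0]) cube([27, 296, 954]);
translate([1068, 169, 0]) cube([27, 296, 954]);
translate([462, 169, 0]) cube([606, 296, 28]);
translate([462, 169, 273]) cube([606, 296, 28]);
translate([462, 169, 546]) cube([606, 296, 28]);
translate([462, 169, 819]) cube([606, 296, 28]);


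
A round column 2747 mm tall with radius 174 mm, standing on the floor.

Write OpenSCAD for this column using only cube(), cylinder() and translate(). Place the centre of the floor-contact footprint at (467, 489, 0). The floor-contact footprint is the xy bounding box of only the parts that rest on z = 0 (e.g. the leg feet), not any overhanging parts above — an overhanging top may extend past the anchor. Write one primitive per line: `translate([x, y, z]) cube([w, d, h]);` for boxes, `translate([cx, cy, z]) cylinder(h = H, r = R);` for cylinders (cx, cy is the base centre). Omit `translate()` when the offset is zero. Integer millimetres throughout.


translate([467, 489, 0]) cylinder(h = 2747, r = 174);


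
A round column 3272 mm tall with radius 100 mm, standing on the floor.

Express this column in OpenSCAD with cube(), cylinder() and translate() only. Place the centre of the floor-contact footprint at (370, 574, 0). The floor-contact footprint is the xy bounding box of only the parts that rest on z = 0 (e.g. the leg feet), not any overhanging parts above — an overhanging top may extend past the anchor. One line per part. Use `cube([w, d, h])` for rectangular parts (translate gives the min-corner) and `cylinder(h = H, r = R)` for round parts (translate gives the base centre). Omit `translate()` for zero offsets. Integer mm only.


translate([370, 574, 0]) cylinder(h = 3272, r = 100);


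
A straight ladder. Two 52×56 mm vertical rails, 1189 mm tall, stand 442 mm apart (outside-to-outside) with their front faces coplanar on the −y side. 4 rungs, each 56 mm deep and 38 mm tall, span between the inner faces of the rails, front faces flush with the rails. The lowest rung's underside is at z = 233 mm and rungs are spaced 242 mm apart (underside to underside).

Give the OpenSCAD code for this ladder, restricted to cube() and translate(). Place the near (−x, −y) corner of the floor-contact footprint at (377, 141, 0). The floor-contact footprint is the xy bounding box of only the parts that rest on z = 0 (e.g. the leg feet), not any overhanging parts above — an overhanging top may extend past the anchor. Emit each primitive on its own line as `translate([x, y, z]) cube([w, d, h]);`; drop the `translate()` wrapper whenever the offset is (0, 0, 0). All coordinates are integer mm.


translate([377, 141, 0]) cube([52, 56, 1189]);
translate([767, 141, 0]) cube([52, 56, 1189]);
translate([429, 141, 233]) cube([338, 56, 38]);
translate([429, 141, 475]) cube([338, 56, 38]);
translate([429, 141, 717]) cube([338, 56, 38]);
translate([429, 141, 959]) cube([338, 56, 38]);


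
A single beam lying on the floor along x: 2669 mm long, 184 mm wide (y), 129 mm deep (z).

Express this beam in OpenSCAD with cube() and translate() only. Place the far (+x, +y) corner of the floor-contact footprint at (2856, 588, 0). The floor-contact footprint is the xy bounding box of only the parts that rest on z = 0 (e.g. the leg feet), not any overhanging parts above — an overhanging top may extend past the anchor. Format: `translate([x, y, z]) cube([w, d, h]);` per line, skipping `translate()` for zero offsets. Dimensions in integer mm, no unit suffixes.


translate([187, 404, 0]) cube([2669, 184, 129]);


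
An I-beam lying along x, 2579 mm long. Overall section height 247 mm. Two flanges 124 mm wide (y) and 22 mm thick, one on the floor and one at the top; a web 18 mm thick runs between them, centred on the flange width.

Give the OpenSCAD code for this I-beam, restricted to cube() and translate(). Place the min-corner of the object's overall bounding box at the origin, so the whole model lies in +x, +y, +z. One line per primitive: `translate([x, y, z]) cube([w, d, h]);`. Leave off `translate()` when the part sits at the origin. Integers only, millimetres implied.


cube([2579, 124, 22]);
translate([0, 53, 22]) cube([2579, 18, 203]);
translate([0, 0, 225]) cube([2579, 124, 22]);


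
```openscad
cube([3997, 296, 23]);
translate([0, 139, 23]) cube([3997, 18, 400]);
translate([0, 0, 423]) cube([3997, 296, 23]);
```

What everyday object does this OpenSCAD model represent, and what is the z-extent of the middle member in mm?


An I-beam. The web height is 400 mm.

Two wide flanges with a thin centred web — an I-beam. Overall 446 mm minus two 23 mm flanges gives a web of 446 − 2·23 = 400 mm.


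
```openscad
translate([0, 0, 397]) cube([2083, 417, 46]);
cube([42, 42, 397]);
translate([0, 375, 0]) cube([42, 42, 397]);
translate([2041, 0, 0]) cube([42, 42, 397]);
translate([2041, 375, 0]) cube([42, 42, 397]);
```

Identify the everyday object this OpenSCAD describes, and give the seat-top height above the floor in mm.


A bench. The seat-top height is 443 mm.

A long slab on four corner posts — a bench. The slab sits at z = 397 with thickness 46, so the top is 397 + 46 = 443 mm.


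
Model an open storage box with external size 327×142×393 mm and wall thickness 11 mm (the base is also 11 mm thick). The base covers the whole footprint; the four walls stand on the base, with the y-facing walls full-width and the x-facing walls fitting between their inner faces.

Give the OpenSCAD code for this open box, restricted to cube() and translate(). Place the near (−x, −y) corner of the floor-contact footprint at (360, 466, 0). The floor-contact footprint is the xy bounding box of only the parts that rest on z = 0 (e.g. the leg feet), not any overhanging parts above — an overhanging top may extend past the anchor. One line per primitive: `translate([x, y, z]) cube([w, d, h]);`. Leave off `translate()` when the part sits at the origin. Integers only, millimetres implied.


translate([360, 466, 0]) cube([327, 142, 11]);
translate([360, 466, 11]) cube([327, 11, 382]);
translate([360, 597, 11]) cube([327, 11, 382]);
translate([360, 477, 11]) cube([11, 120, 382]);
translate([676, 477, 11]) cube([11, 120, 382]);


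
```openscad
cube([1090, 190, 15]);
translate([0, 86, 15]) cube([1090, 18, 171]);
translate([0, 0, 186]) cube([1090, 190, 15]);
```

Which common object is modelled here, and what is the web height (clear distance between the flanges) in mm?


An I-beam. The web height is 171 mm.

Two wide flanges with a thin centred web — an I-beam. Overall 201 mm minus two 15 mm flanges gives a web of 201 − 2·15 = 171 mm.


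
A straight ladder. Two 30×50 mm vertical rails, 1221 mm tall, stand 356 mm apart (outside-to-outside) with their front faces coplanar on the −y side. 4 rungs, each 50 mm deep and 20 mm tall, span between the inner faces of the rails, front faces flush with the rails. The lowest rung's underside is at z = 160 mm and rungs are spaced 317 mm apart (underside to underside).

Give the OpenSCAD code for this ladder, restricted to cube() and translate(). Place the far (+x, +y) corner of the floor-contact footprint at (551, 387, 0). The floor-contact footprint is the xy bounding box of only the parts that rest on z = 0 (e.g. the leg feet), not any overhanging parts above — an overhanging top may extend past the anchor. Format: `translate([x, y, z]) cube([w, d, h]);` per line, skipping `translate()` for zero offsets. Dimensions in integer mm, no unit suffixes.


// rung span = 356 - 2*30 = 296
// rung[k] z = 160 + k*317
translate([195, 337, 0]) cube([30, 50, 1221]);
translate([521, 337, 0]) cube([30, 50, 1221]);
translate([225, 337, 160]) cube([296, 50, 20]);
translate([225, 337, 477]) cube([296, 50, 20]);
translate([225, 337, 794]) cube([296, 50, 20]);
translate([225, 337, 1111]) cube([296, 50, 20]);


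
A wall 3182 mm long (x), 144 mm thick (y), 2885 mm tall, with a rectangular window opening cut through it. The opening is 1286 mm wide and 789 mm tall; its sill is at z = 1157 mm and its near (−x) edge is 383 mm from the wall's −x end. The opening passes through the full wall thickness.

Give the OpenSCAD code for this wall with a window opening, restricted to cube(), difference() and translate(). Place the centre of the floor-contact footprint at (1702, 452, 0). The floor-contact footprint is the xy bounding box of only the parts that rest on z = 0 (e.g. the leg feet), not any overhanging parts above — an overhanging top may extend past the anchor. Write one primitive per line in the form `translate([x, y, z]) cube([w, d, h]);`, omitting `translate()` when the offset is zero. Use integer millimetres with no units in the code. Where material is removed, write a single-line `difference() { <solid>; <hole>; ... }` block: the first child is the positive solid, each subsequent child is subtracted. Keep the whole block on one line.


difference() { translate([111, 380, 0]) cube([3182, 144, 2885]); translate([494, 380, 1157]) cube([1286, 144, 789]); }


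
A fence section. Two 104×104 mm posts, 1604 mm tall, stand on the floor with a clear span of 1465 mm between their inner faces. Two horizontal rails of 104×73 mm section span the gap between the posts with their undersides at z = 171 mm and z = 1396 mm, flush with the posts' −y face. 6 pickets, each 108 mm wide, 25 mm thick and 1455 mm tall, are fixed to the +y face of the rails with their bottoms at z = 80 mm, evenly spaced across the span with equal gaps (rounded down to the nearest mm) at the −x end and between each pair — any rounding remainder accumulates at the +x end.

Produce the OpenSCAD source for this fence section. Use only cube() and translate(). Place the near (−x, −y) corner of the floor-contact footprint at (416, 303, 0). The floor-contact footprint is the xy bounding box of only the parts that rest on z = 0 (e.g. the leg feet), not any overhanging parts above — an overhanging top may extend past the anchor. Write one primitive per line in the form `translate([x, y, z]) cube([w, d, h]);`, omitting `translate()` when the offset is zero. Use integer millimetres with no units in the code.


translate([416, 303, 0]) cube([104, 104, 1604]);
translate([1985, 303, 0]) cube([104, 104, 1604]);
translate([520, 303, 171]) cube([1465, 104, 73]);
translate([520, 303, 1396]) cube([1465, 104, 73]);
translate([636, 407, 80]) cube([108, 25, 1455]);
translate([860, 407, 80]) cube([108, 25, 1455]);
translate([1084, 407, 80]) cube([108, 25, 1455]);
translate([1308, 407, 80]) cube([108, 25, 1455]);
translate([1532, 407, 80]) cube([108, 25, 1455]);
translate([1756, 407, 80]) cube([108, 25, 1455]);


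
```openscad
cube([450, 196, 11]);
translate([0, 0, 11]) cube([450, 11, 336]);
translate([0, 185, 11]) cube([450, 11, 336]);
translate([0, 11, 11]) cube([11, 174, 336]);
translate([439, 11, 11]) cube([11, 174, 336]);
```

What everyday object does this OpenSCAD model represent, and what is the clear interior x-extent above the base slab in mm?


An open box. The internal width is 428 mm.

A 450×196 base slab with four walls standing on it — an open box. The base is 450 mm wide and the walls are 11 mm thick, so the internal width is 450 − 2 × 11 = 428 mm.


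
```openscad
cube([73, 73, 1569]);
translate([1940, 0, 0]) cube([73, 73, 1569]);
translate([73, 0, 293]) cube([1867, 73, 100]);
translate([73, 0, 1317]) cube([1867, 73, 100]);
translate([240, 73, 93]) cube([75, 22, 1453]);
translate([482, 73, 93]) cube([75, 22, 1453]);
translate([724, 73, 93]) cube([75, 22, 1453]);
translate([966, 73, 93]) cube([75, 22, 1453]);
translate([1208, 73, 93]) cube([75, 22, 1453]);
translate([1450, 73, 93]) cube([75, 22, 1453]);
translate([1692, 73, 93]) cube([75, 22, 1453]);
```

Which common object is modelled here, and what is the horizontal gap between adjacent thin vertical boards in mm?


A fence section. The picket gap is 167 mm.

Two posts, two rails, 7 pickets — a fence section. Span 1867 mm holds 7 pickets of 75 mm with 8 equal gaps: ⌊(1867 − 7·75) / 8⌋ = 167 mm.
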